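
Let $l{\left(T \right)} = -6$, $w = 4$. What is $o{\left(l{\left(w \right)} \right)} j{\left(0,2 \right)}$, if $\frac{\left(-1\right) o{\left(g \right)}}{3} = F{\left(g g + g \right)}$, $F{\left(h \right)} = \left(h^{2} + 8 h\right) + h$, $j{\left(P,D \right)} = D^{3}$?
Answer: $-28080$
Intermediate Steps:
$F{\left(h \right)} = h^{2} + 9 h$
$o{\left(g \right)} = - 3 \left(g + g^{2}\right) \left(9 + g + g^{2}\right)$ ($o{\left(g \right)} = - 3 \left(g g + g\right) \left(9 + \left(g g + g\right)\right) = - 3 \left(g^{2} + g\right) \left(9 + \left(g^{2} + g\right)\right) = - 3 \left(g + g^{2}\right) \left(9 + \left(g + g^{2}\right)\right) = - 3 \left(g + g^{2}\right) \left(9 + g + g^{2}\right)$)
$o{\left(l{\left(w \right)} \right)} j{\left(0,2 \right)} = \left(-3\right) \left(-6\right) \left(1 - 6\right) \left(9 - 6 \left(1 - 6\right)\right) 2^{3} = \left(-3\right) \left(-6\right) \left(-5\right) \left(9 - -30\right) 8 = \left(-3\right) \left(-6\right) \left(-5\right) \left(9 + 30\right) 8 = \left(-3\right) \left(-6\right) \left(-5\right) 39 \cdot 8 = \left(-3510\right) 8 = -28080$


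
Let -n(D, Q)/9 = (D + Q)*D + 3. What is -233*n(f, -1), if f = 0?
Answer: 6291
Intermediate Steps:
n(D, Q) = -27 - 9*D*(D + Q) (n(D, Q) = -9*((D + Q)*D + 3) = -9*(D*(D + Q) + 3) = -9*(3 + D*(D + Q)) = -27 - 9*D*(D + Q))
-233*n(f, -1) = -233*(-27 - 9*0² - 9*0*(-1)) = -233*(-27 - 9*0 + 0) = -233*(-27 + 0 + 0) = -233*(-27) = 6291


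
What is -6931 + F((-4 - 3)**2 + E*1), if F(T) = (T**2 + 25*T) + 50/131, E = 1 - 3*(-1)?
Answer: -366357/131 ≈ -2796.6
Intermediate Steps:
E = 4 (E = 1 + 3 = 4)
F(T) = 50/131 + T**2 + 25*T (F(T) = (T**2 + 25*T) + 50*(1/131) = (T**2 + 25*T) + 50/131 = 50/131 + T**2 + 25*T)
-6931 + F((-4 - 3)**2 + E*1) = -6931 + (50/131 + ((-4 - 3)**2 + 4*1)**2 + 25*((-4 - 3)**2 + 4*1)) = -6931 + (50/131 + ((-7)**2 + 4)**2 + 25*((-7)**2 + 4)) = -6931 + (50/131 + (49 + 4)**2 + 25*(49 + 4)) = -6931 + (50/131 + 53**2 + 25*53) = -6931 + (50/131 + 2809 + 1325) = -6931 + 541604/131 = -366357/131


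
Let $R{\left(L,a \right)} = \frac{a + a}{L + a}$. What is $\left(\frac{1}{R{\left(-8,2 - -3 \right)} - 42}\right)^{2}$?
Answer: $\frac{9}{18496} \approx 0.00048659$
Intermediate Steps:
$R{\left(L,a \right)} = \frac{2 a}{L + a}$
$\left(\frac{1}{R{\left(-8,2 - -3 \right)} - 42}\right)^{2} = \left(\frac{1}{\frac{2 \left(2 - -3\right)}{-8 + \left(2 - -3\right)} - 42}\right)^{2} = \left(\frac{1}{\frac{2 \left(2 + 3\right)}{-8 + \left(2 + 3\right)} - 42}\right)^{2} = \left(\frac{1}{2 \cdot 5 \frac{1}{-8 + 5} - 42}\right)^{2} = \left(\frac{1}{2 \cdot 5 \frac{1}{-3} - 42}\right)^{2} = \left(\frac{1}{2 \cdot 5 \left(- \frac{1}{3}\right) - 42}\right)^{2} = \left(\frac{1}{- \frac{10}{3} - 42}\right)^{2} = \left(\frac{1}{- \frac{136}{3}}\right)^{2} = \left(- \frac{3}{136}\right)^{2} = \frac{9}{18496}$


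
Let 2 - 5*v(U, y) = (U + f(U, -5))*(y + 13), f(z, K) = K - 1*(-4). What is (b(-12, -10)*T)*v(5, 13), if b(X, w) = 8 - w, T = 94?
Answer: -172584/5 ≈ -34517.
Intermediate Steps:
f(z, K) = 4 + K (f(z, K) = K + 4 = 4 + K)
v(U, y) = 2/5 - (-1 + U)*(13 + y)/5 (v(U, y) = 2/5 - (U + (4 - 5))*(y + 13)/5 = 2/5 - (U - 1)*(13 + y)/5 = 2/5 - (-1 + U)*(13 + y)/5)
(b(-12, -10)*T)*v(5, 13) = ((8 - 1*(-10))*94)*(3 - 13/5*5 + (1/5)*13 - 1/5*5*13) = ((8 + 10)*94)*(3 - 13 + 13/5 - 13) = (18*94)*(-102/5) = 1692*(-102/5) = -172584/5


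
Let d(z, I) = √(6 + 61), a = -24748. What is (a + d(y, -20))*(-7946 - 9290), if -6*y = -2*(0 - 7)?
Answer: 426556528 - 17236*√67 ≈ 4.2642e+8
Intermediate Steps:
y = -7/3 (y = -(-1)*(0 - 7)/3 = -(-1)*(-7)/3 = -⅙*14 = -7/3 ≈ -2.3333)
d(z, I) = √67
(a + d(y, -20))*(-7946 - 9290) = (-24748 + √67)*(-7946 - 9290) = (-24748 + √67)*(-17236) = 426556528 - 17236*√67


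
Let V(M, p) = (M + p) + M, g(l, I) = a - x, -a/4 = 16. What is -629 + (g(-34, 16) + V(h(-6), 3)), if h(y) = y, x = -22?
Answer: -680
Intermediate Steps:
a = -64 (a = -4*16 = -64)
g(l, I) = -42 (g(l, I) = -64 - 1*(-22) = -64 + 22 = -42)
V(M, p) = p + 2*M
-629 + (g(-34, 16) + V(h(-6), 3)) = -629 + (-42 + (3 + 2*(-6))) = -629 + (-42 + (3 - 12)) = -629 + (-42 - 9) = -629 - 51 = -680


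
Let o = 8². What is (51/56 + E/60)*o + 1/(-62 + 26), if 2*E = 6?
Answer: 77437/1260 ≈ 61.458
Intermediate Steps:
E = 3 (E = (½)*6 = 3)
o = 64
(51/56 + E/60)*o + 1/(-62 + 26) = (51/56 + 3/60)*64 + 1/(-62 + 26) = (51*(1/56) + 3*(1/60))*64 + 1/(-36) = (51/56 + 1/20)*64 - 1/36 = (269/280)*64 - 1/36 = 2152/35 - 1/36 = 77437/1260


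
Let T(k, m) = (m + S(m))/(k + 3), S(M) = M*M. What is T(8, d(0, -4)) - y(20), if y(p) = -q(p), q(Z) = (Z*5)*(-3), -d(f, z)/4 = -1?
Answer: -3280/11 ≈ -298.18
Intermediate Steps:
d(f, z) = 4 (d(f, z) = -4*(-1) = 4)
q(Z) = -15*Z (q(Z) = (5*Z)*(-3) = -15*Z)
S(M) = M²
y(p) = 15*p (y(p) = -(-15)*p = 15*p)
T(k, m) = (m + m²)/(3 + k) (T(k, m) = (m + m²)/(k + 3) = (m + m²)/(3 + k))
T(8, d(0, -4)) - y(20) = 4*(1 + 4)/(3 + 8) - 15*20 = 4*5/11 - 1*300 = 4*(1/11)*5 - 300 = 20/11 - 300 = -3280/11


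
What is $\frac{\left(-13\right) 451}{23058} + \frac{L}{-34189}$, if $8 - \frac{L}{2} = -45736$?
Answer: $- \frac{2309980411}{788329962} \approx -2.9302$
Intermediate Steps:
$L = 91488$ ($L = 16 - -91472 = 16 + 91472 = 91488$)
$\frac{\left(-13\right) 451}{23058} + \frac{L}{-34189} = \frac{\left(-13\right) 451}{23058} + \frac{91488}{-34189} = \left(-5863\right) \frac{1}{23058} + 91488 \left(- \frac{1}{34189}\right) = - \frac{5863}{23058} - \frac{91488}{34189} = - \frac{2309980411}{788329962}$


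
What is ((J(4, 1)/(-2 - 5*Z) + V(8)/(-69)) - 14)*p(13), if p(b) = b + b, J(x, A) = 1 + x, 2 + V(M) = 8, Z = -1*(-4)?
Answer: -94159/253 ≈ -372.17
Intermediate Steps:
Z = 4
V(M) = 6 (V(M) = -2 + 8 = 6)
p(b) = 2*b
((J(4, 1)/(-2 - 5*Z) + V(8)/(-69)) - 14)*p(13) = (((1 + 4)/(-2 - 5*4) + 6/(-69)) - 14)*(2*13) = ((5/(-2 - 20) + 6*(-1/69)) - 14)*26 = ((5/(-22) - 2/23) - 14)*26 = ((5*(-1/22) - 2/23) - 14)*26 = ((-5/22 - 2/23) - 14)*26 = (-159/506 - 14)*26 = -7243/506*26 = -94159/253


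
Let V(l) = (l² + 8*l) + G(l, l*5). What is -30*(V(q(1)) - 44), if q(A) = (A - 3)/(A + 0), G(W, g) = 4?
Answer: 1560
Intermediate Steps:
q(A) = (-3 + A)/A
V(l) = 4 + l² + 8*l (V(l) = (l² + 8*l) + 4 = 4 + l² + 8*l)
-30*(V(q(1)) - 44) = -30*((4 + ((-3 + 1)/1)² + 8*((-3 + 1)/1)) - 44) = -30*((4 + (1*(-2))² + 8*(1*(-2))) - 44) = -30*((4 + (-2)² + 8*(-2)) - 44) = -30*((4 + 4 - 16) - 44) = -30*(-8 - 44) = -30*(-52) = 1560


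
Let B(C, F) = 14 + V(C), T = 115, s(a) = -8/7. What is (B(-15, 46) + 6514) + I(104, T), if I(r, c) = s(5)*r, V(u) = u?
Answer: 44759/7 ≈ 6394.1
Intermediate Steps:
s(a) = -8/7 (s(a) = -8*⅐ = -8/7)
I(r, c) = -8*r/7
B(C, F) = 14 + C
(B(-15, 46) + 6514) + I(104, T) = ((14 - 15) + 6514) - 8/7*104 = (-1 + 6514) - 832/7 = 6513 - 832/7 = 44759/7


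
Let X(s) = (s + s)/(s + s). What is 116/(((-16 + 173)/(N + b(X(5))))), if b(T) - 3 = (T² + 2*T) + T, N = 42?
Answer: 5684/157 ≈ 36.204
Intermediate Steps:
X(s) = 1 (X(s) = (2*s)/((2*s)) = (2*s)*(1/(2*s)) = 1)
b(T) = 3 + T² + 3*T (b(T) = 3 + ((T² + 2*T) + T) = 3 + (T² + 3*T) = 3 + T² + 3*T)
116/(((-16 + 173)/(N + b(X(5))))) = 116/(((-16 + 173)/(42 + (3 + 1² + 3*1)))) = 116/((157/(42 + (3 + 1 + 3)))) = 116/((157/(42 + 7))) = 116/((157/49)) = 116/((157*(1/49))) = 116/(157/49) = 116*(49/157) = 5684/157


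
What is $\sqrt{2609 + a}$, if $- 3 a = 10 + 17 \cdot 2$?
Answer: $\frac{\sqrt{23349}}{3} \approx 50.935$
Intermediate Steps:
$a = - \frac{44}{3}$ ($a = - \frac{10 + 17 \cdot 2}{3} = - \frac{10 + 34}{3} = \left(- \frac{1}{3}\right) 44 = - \frac{44}{3} \approx -14.667$)
$\sqrt{2609 + a} = \sqrt{2609 - \frac{44}{3}} = \sqrt{\frac{7783}{3}} = \frac{\sqrt{23349}}{3}$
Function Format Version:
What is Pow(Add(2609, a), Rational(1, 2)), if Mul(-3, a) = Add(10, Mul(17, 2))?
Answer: Mul(Rational(1, 3), Pow(23349, Rational(1, 2))) ≈ 50.935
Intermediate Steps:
a = Rational(-44, 3) (a = Mul(Rational(-1, 3), Add(10, Mul(17, 2))) = Mul(Rational(-1, 3), Add(10, 34)) = Mul(Rational(-1, 3), 44) = Rational(-44, 3) ≈ -14.667)
Pow(Add(2609, a), Rational(1, 2)) = Pow(Add(2609, Rational(-44, 3)), Rational(1, 2)) = Pow(Rational(7783, 3), Rational(1, 2)) = Mul(Rational(1, 3), Pow(23349, Rational(1, 2)))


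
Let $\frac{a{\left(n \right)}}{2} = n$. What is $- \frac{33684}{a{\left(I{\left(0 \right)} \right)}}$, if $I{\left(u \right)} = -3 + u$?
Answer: $5614$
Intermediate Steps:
$a{\left(n \right)} = 2 n$
$- \frac{33684}{a{\left(I{\left(0 \right)} \right)}} = - \frac{33684}{2 \left(-3 + 0\right)} = - \frac{33684}{2 \left(-3\right)} = - \frac{33684}{-6} = \left(-33684\right) \left(- \frac{1}{6}\right) = 5614$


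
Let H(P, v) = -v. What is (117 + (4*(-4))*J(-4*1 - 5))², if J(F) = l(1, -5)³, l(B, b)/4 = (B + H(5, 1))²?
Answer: 13689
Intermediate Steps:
l(B, b) = 4*(-1 + B)² (l(B, b) = 4*(B - 1*1)² = 4*(B - 1)² = 4*(-1 + B)²)
J(F) = 0 (J(F) = (4*(-1 + 1)²)³ = (4*0²)³ = (4*0)³ = 0³ = 0)
(117 + (4*(-4))*J(-4*1 - 5))² = (117 + (4*(-4))*0)² = (117 - 16*0)² = (117 + 0)² = 117² = 13689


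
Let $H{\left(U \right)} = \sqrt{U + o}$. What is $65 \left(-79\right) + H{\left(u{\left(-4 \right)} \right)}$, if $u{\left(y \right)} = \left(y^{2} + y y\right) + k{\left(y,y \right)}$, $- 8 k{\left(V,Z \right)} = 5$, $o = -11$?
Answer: $-5135 + \frac{\sqrt{326}}{4} \approx -5130.5$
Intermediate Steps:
$k{\left(V,Z \right)} = - \frac{5}{8}$ ($k{\left(V,Z \right)} = \left(- \frac{1}{8}\right) 5 = - \frac{5}{8}$)
$u{\left(y \right)} = - \frac{5}{8} + 2 y^{2}$ ($u{\left(y \right)} = \left(y^{2} + y y\right) - \frac{5}{8} = \left(y^{2} + y^{2}\right) - \frac{5}{8} = 2 y^{2} - \frac{5}{8} = - \frac{5}{8} + 2 y^{2}$)
$H{\left(U \right)} = \sqrt{-11 + U}$ ($H{\left(U \right)} = \sqrt{U - 11} = \sqrt{-11 + U}$)
$65 \left(-79\right) + H{\left(u{\left(-4 \right)} \right)} = 65 \left(-79\right) + \sqrt{-11 - \left(\frac{5}{8} - 2 \left(-4\right)^{2}\right)} = -5135 + \sqrt{-11 + \left(- \frac{5}{8} + 2 \cdot 16\right)} = -5135 + \sqrt{-11 + \left(- \frac{5}{8} + 32\right)} = -5135 + \sqrt{-11 + \frac{251}{8}} = -5135 + \sqrt{\frac{163}{8}} = -5135 + \frac{\sqrt{326}}{4}$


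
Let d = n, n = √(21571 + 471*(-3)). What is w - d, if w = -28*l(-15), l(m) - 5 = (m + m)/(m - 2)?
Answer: -3220/17 - √20158 ≈ -331.39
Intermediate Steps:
n = √20158 (n = √(21571 - 1413) = √20158 ≈ 141.98)
d = √20158 ≈ 141.98
l(m) = 5 + 2*m/(-2 + m) (l(m) = 5 + (m + m)/(m - 2) = 5 + (2*m)/(-2 + m) = 5 + 2*m/(-2 + m))
w = -3220/17 (w = -28*(-10 + 7*(-15))/(-2 - 15) = -28*(-10 - 105)/(-17) = -(-28)*(-115)/17 = -28*115/17 = -3220/17 ≈ -189.41)
w - d = -3220/17 - √20158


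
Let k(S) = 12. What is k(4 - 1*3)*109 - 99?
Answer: 1209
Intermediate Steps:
k(4 - 1*3)*109 - 99 = 12*109 - 99 = 1308 - 99 = 1209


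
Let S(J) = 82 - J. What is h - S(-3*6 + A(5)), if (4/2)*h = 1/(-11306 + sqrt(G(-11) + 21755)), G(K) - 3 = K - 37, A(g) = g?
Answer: -12141378623/127803926 - sqrt(21710)/255607852 ≈ -95.000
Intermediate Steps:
G(K) = -34 + K (G(K) = 3 + (K - 37) = 3 + (-37 + K) = -34 + K)
h = 1/(2*(-11306 + sqrt(21710))) (h = 1/(2*(-11306 + sqrt((-34 - 11) + 21755))) = 1/(2*(-11306 + sqrt(-45 + 21755))) = 1/(2*(-11306 + sqrt(21710))) ≈ -4.4808e-5)
h - S(-3*6 + A(5)) = (-5653/127803926 - sqrt(21710)/255607852) - (82 - (-3*6 + 5)) = (-5653/127803926 - sqrt(21710)/255607852) - (82 - (-18 + 5)) = (-5653/127803926 - sqrt(21710)/255607852) - (82 - 1*(-13)) = (-5653/127803926 - sqrt(21710)/255607852) - (82 + 13) = (-5653/127803926 - sqrt(21710)/255607852) - 1*95 = (-5653/127803926 - sqrt(21710)/255607852) - 95 = -12141378623/127803926 - sqrt(21710)/255607852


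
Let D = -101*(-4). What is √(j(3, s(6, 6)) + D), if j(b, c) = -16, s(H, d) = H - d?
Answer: 2*√97 ≈ 19.698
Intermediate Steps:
D = 404
√(j(3, s(6, 6)) + D) = √(-16 + 404) = √388 = 2*√97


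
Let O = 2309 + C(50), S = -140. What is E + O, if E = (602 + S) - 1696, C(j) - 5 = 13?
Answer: 1093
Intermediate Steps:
C(j) = 18 (C(j) = 5 + 13 = 18)
E = -1234 (E = (602 - 140) - 1696 = 462 - 1696 = -1234)
O = 2327 (O = 2309 + 18 = 2327)
E + O = -1234 + 2327 = 1093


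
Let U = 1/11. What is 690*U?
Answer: 690/11 ≈ 62.727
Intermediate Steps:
U = 1/11 ≈ 0.090909
690*U = 690*(1/11) = 690/11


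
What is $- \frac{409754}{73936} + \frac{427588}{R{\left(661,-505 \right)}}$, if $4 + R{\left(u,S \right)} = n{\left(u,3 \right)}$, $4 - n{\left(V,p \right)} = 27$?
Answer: $- \frac{15812604863}{998136} \approx -15842.0$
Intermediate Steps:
$n{\left(V,p \right)} = -23$ ($n{\left(V,p \right)} = 4 - 27 = -23$)
$R{\left(u,S \right)} = -27$ ($R{\left(u,S \right)} = -4 - 23 = -27$)
$- \frac{409754}{73936} + \frac{427588}{R{\left(661,-505 \right)}} = - \frac{409754}{73936} + \frac{427588}{-27} = \left(-409754\right) \frac{1}{73936} + 427588 \left(- \frac{1}{27}\right) = - \frac{204877}{36968} - \frac{427588}{27} = - \frac{15812604863}{998136}$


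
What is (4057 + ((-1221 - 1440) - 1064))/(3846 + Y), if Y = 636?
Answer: 2/27 ≈ 0.074074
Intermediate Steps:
(4057 + ((-1221 - 1440) - 1064))/(3846 + Y) = (4057 + ((-1221 - 1440) - 1064))/(3846 + 636) = (4057 + (-2661 - 1064))/4482 = (4057 - 3725)*(1/4482) = 332*(1/4482) = 2/27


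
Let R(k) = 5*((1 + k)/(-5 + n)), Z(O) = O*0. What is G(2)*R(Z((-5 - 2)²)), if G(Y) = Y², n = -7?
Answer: -5/3 ≈ -1.6667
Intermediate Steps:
Z(O) = 0
R(k) = -5/12 - 5*k/12 (R(k) = 5*((1 + k)/(-5 - 7)) = 5*((1 + k)/(-12)) = 5*((1 + k)*(-1/12)) = 5*(-1/12 - k/12) = -5/12 - 5*k/12)
G(2)*R(Z((-5 - 2)²)) = 2²*(-5/12 - 5/12*0) = 4*(-5/12 + 0) = 4*(-5/12) = -5/3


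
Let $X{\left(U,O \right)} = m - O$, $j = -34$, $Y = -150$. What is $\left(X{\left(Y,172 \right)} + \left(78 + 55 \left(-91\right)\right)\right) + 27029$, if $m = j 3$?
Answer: $21828$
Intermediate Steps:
$m = -102$ ($m = \left(-34\right) 3 = -102$)
$X{\left(U,O \right)} = -102 - O$
$\left(X{\left(Y,172 \right)} + \left(78 + 55 \left(-91\right)\right)\right) + 27029 = \left(\left(-102 - 172\right) + \left(78 + 55 \left(-91\right)\right)\right) + 27029 = \left(\left(-102 - 172\right) + \left(78 - 5005\right)\right) + 27029 = \left(-274 - 4927\right) + 27029 = -5201 + 27029 = 21828$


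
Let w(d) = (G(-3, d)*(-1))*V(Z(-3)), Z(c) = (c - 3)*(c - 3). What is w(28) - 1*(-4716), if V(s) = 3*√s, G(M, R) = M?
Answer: 4770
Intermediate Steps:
Z(c) = (-3 + c)² (Z(c) = (-3 + c)*(-3 + c) = (-3 + c)²)
w(d) = 54 (w(d) = (-3*(-1))*(3*√((-3 - 3)²)) = 3*(3*√((-6)²)) = 3*(3*√36) = 3*(3*6) = 3*18 = 54)
w(28) - 1*(-4716) = 54 - 1*(-4716) = 54 + 4716 = 4770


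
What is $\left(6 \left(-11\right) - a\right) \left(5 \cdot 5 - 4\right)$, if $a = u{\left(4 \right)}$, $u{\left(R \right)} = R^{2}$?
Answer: $-1722$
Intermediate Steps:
$a = 16$ ($a = 4^{2} = 16$)
$\left(6 \left(-11\right) - a\right) \left(5 \cdot 5 - 4\right) = \left(6 \left(-11\right) - 16\right) \left(5 \cdot 5 - 4\right) = \left(-66 - 16\right) \left(25 - 4\right) = \left(-82\right) 21 = -1722$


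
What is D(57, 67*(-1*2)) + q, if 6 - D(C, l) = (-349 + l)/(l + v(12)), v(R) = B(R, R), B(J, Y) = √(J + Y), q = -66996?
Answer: -600664701/8966 - 483*√6/8966 ≈ -66994.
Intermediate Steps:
v(R) = √2*√R (v(R) = √(R + R) = √(2*R) = √2*√R)
D(C, l) = 6 - (-349 + l)/(l + 2*√6) (D(C, l) = 6 - (-349 + l)/(l + √2*√12) = 6 - (-349 + l)/(l + √2*(2*√3)) = 6 - (-349 + l)/(l + 2*√6))
D(57, 67*(-1*2)) + q = (349 + 5*(67*(-1*2)) + 12*√6)/(67*(-1*2) + 2*√6) - 66996 = (349 + 5*(67*(-2)) + 12*√6)/(67*(-2) + 2*√6) - 66996 = (349 + 5*(-134) + 12*√6)/(-134 + 2*√6) - 66996 = (349 - 670 + 12*√6)/(-134 + 2*√6) - 66996 = (-321 + 12*√6)/(-134 + 2*√6) - 66996 = -66996 + (-321 + 12*√6)/(-134 + 2*√6)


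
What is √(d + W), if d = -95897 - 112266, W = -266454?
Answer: I*√474617 ≈ 688.92*I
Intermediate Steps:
d = -208163
√(d + W) = √(-208163 - 266454) = √(-474617) = I*√474617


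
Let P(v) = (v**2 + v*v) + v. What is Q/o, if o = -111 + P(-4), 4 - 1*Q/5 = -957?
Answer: -4805/83 ≈ -57.892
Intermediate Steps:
Q = 4805 (Q = 20 - 5*(-957) = 20 + 4785 = 4805)
P(v) = v + 2*v**2 (P(v) = (v**2 + v**2) + v = 2*v**2 + v = v + 2*v**2)
o = -83 (o = -111 - 4*(1 + 2*(-4)) = -111 - 4*(1 - 8) = -111 - 4*(-7) = -111 + 28 = -83)
Q/o = 4805/(-83) = 4805*(-1/83) = -4805/83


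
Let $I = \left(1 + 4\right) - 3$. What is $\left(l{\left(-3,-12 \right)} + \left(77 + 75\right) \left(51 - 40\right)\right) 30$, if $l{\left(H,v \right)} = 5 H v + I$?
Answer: $55620$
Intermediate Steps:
$I = 2$ ($I = 5 - 3 = 2$)
$l{\left(H,v \right)} = 2 + 5 H v$ ($l{\left(H,v \right)} = 5 H v + 2 = 2 + 5 H v$)
$\left(l{\left(-3,-12 \right)} + \left(77 + 75\right) \left(51 - 40\right)\right) 30 = \left(\left(2 + 5 \left(-3\right) \left(-12\right)\right) + \left(77 + 75\right) \left(51 - 40\right)\right) 30 = \left(\left(2 + 180\right) + 152 \cdot 11\right) 30 = \left(182 + 1672\right) 30 = 1854 \cdot 30 = 55620$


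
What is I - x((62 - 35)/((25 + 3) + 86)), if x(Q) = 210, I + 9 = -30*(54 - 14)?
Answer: -1419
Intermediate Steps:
I = -1209 (I = -9 - 30*(54 - 14) = -9 - 30*40 = -9 - 1200 = -1209)
I - x((62 - 35)/((25 + 3) + 86)) = -1209 - 1*210 = -1209 - 210 = -1419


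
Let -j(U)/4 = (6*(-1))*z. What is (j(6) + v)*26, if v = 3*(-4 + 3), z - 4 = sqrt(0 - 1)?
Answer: 2418 + 624*I ≈ 2418.0 + 624.0*I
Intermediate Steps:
z = 4 + I (z = 4 + sqrt(0 - 1) = 4 + sqrt(-1) = 4 + I ≈ 4.0 + 1.0*I)
j(U) = 96 + 24*I (j(U) = -4*6*(-1)*(4 + I) = -(-24)*(4 + I) = -4*(-24 - 6*I) = 96 + 24*I)
v = -3 (v = 3*(-1) = -3)
(j(6) + v)*26 = ((96 + 24*I) - 3)*26 = (93 + 24*I)*26 = 2418 + 624*I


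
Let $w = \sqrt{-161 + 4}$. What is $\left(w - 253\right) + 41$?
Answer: $-212 + i \sqrt{157} \approx -212.0 + 12.53 i$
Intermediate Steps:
$w = i \sqrt{157}$ ($w = \sqrt{-157} = i \sqrt{157} \approx 12.53 i$)
$\left(w - 253\right) + 41 = \left(i \sqrt{157} - 253\right) + 41 = \left(-253 + i \sqrt{157}\right) + 41 = -212 + i \sqrt{157}$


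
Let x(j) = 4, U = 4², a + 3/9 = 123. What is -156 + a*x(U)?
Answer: 1004/3 ≈ 334.67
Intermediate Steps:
a = 368/3 (a = -⅓ + 123 = 368/3 ≈ 122.67)
U = 16
-156 + a*x(U) = -156 + (368/3)*4 = -156 + 1472/3 = 1004/3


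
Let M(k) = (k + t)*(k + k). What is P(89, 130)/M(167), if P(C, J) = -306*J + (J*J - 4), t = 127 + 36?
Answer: -1907/9185 ≈ -0.20762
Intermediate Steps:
t = 163
P(C, J) = -4 + J² - 306*J (P(C, J) = -306*J + (J² - 4) = -306*J + (-4 + J²) = -4 + J² - 306*J)
M(k) = 2*k*(163 + k) (M(k) = (k + 163)*(k + k) = (163 + k)*(2*k) = 2*k*(163 + k))
P(89, 130)/M(167) = (-4 + 130² - 306*130)/((2*167*(163 + 167))) = (-4 + 16900 - 39780)/((2*167*330)) = -22884/110220 = -22884*1/110220 = -1907/9185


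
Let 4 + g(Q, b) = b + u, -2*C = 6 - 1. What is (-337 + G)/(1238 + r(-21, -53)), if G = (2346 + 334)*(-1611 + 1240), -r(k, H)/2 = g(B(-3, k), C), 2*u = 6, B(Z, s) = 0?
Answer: -331539/415 ≈ -798.89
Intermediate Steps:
u = 3 (u = (½)*6 = 3)
C = -5/2 (C = -(6 - 1)/2 = -½*5 = -5/2 ≈ -2.5000)
g(Q, b) = -1 + b (g(Q, b) = -4 + (b + 3) = -4 + (3 + b) = -1 + b)
r(k, H) = 7 (r(k, H) = -2*(-1 - 5/2) = -2*(-7/2) = 7)
G = -994280 (G = 2680*(-371) = -994280)
(-337 + G)/(1238 + r(-21, -53)) = (-337 - 994280)/(1238 + 7) = -994617/1245 = -994617*1/1245 = -331539/415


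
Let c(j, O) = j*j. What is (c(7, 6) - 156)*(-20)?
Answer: 2140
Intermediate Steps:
c(j, O) = j²
(c(7, 6) - 156)*(-20) = (7² - 156)*(-20) = (49 - 156)*(-20) = -107*(-20) = 2140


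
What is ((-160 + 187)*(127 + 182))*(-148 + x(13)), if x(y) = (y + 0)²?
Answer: 175203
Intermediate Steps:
x(y) = y²
((-160 + 187)*(127 + 182))*(-148 + x(13)) = ((-160 + 187)*(127 + 182))*(-148 + 13²) = (27*309)*(-148 + 169) = 8343*21 = 175203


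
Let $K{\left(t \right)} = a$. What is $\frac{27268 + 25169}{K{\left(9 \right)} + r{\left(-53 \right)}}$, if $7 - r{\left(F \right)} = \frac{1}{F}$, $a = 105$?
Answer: $\frac{926387}{1979} \approx 468.11$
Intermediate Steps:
$r{\left(F \right)} = 7 - \frac{1}{F}$
$K{\left(t \right)} = 105$
$\frac{27268 + 25169}{K{\left(9 \right)} + r{\left(-53 \right)}} = \frac{27268 + 25169}{105 + \left(7 - \frac{1}{-53}\right)} = \frac{52437}{105 + \left(7 - - \frac{1}{53}\right)} = \frac{52437}{105 + \left(7 + \frac{1}{53}\right)} = \frac{52437}{105 + \frac{372}{53}} = \frac{52437}{\frac{5937}{53}} = 52437 \cdot \frac{53}{5937} = \frac{926387}{1979}$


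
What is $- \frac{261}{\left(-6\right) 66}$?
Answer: $\frac{29}{44} \approx 0.65909$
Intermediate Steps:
$- \frac{261}{\left(-6\right) 66} = - \frac{261}{-396} = \left(-261\right) \left(- \frac{1}{396}\right) = \frac{29}{44}$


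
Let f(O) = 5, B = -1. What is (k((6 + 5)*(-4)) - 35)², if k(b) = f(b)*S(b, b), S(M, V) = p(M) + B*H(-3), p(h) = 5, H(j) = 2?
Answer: 400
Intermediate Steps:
S(M, V) = 3 (S(M, V) = 5 - 1*2 = 5 - 2 = 3)
k(b) = 15 (k(b) = 5*3 = 15)
(k((6 + 5)*(-4)) - 35)² = (15 - 35)² = (-20)² = 400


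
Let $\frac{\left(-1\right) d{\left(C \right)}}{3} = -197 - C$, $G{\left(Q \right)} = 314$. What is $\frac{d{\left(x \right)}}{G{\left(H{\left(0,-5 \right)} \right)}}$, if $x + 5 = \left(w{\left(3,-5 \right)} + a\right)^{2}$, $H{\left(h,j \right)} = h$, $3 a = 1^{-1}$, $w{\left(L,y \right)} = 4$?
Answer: $\frac{1897}{942} \approx 2.0138$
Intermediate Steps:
$a = \frac{1}{3}$ ($a = \frac{1}{3 \cdot 1} = \frac{1}{3} \cdot 1 = \frac{1}{3} \approx 0.33333$)
$x = \frac{124}{9}$ ($x = -5 + \left(4 + \frac{1}{3}\right)^{2} = -5 + \left(\frac{13}{3}\right)^{2} = -5 + \frac{169}{9} = \frac{124}{9} \approx 13.778$)
$d{\left(C \right)} = 591 + 3 C$ ($d{\left(C \right)} = - 3 \left(-197 - C\right) = 591 + 3 C$)
$\frac{d{\left(x \right)}}{G{\left(H{\left(0,-5 \right)} \right)}} = \frac{591 + 3 \cdot \frac{124}{9}}{314} = \left(591 + \frac{124}{3}\right) \frac{1}{314} = \frac{1897}{3} \cdot \frac{1}{314} = \frac{1897}{942}$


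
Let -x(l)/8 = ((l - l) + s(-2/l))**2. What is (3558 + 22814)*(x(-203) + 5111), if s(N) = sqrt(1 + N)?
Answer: 27318570196/203 ≈ 1.3457e+8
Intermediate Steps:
x(l) = -8 + 16/l (x(l) = -8*((l - l) + sqrt(1 - 2/l))**2 = -8*(0 + sqrt(1 - 2/l))**2 = -(8 - 16/l) = -8*(1 - 2/l) = -8 + 16/l)
(3558 + 22814)*(x(-203) + 5111) = (3558 + 22814)*((-8 + 16/(-203)) + 5111) = 26372*((-8 + 16*(-1/203)) + 5111) = 26372*((-8 - 16/203) + 5111) = 26372*(-1640/203 + 5111) = 26372*(1035893/203) = 27318570196/203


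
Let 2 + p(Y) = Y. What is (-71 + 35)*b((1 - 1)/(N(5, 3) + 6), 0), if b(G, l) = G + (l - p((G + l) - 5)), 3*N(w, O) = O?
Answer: -252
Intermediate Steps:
N(w, O) = O/3
p(Y) = -2 + Y
b(G, l) = 7 (b(G, l) = G + (l - (-2 + ((G + l) - 5))) = G + (l - (-2 + (-5 + G + l))) = G + (l - (-7 + G + l)) = G + (l + (7 - G - l)) = G + (7 - G) = 7)
(-71 + 35)*b((1 - 1)/(N(5, 3) + 6), 0) = (-71 + 35)*7 = -36*7 = -252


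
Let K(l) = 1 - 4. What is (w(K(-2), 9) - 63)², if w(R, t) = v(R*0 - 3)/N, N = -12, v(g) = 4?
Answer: 36100/9 ≈ 4011.1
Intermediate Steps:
K(l) = -3
w(R, t) = -⅓ (w(R, t) = 4/(-12) = 4*(-1/12) = -⅓)
(w(K(-2), 9) - 63)² = (-⅓ - 63)² = (-190/3)² = 36100/9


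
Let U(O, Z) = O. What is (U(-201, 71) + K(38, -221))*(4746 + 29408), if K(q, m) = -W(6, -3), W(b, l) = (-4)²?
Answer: -7411418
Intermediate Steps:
W(b, l) = 16
K(q, m) = -16 (K(q, m) = -1*16 = -16)
(U(-201, 71) + K(38, -221))*(4746 + 29408) = (-201 - 16)*(4746 + 29408) = -217*34154 = -7411418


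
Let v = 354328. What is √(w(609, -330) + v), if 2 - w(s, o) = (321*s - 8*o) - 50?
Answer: √156251 ≈ 395.29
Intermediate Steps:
w(s, o) = 52 - 321*s + 8*o (w(s, o) = 2 - ((321*s - 8*o) - 50) = 2 - ((-8*o + 321*s) - 50) = 2 - (-50 - 8*o + 321*s) = 2 + (50 - 321*s + 8*o) = 52 - 321*s + 8*o)
√(w(609, -330) + v) = √((52 - 321*609 + 8*(-330)) + 354328) = √((52 - 195489 - 2640) + 354328) = √(-198077 + 354328) = √156251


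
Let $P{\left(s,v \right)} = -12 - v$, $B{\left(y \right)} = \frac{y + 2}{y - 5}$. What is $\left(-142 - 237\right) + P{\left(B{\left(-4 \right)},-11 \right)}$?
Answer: $-380$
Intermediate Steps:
$B{\left(y \right)} = \frac{2 + y}{-5 + y}$
$\left(-142 - 237\right) + P{\left(B{\left(-4 \right)},-11 \right)} = \left(-142 - 237\right) - 1 = -379 + \left(-12 + 11\right) = -379 - 1 = -380$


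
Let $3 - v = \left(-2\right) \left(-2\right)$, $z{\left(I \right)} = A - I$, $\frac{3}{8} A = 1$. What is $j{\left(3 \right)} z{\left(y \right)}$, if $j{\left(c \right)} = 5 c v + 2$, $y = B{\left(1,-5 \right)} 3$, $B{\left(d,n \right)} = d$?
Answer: $\frac{13}{3} \approx 4.3333$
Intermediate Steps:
$A = \frac{8}{3}$ ($A = \frac{8}{3} \cdot 1 = \frac{8}{3} \approx 2.6667$)
$y = 3$ ($y = 1 \cdot 3 = 3$)
$z{\left(I \right)} = \frac{8}{3} - I$
$v = -1$ ($v = 3 - \left(-2\right) \left(-2\right) = 3 - 4 = -1$)
$j{\left(c \right)} = 2 - 5 c$ ($j{\left(c \right)} = 5 c \left(-1\right) + 2 = - 5 c + 2 = 2 - 5 c$)
$j{\left(3 \right)} z{\left(y \right)} = \left(2 - 15\right) \left(\frac{8}{3} - 3\right) = \left(-13\right) \left(- \frac{1}{3}\right) = \frac{13}{3}$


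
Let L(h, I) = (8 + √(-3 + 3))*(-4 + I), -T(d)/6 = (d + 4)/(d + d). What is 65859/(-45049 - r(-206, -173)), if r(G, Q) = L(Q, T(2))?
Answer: -65859/44945 ≈ -1.4653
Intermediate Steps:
T(d) = -3*(4 + d)/d (T(d) = -6*(d + 4)/(d + d) = -6*(4 + d)/(2*d) = -6*(4 + d)*1/(2*d) = -3*(4 + d)/d)
L(h, I) = -32 + 8*I (L(h, I) = (8 + √0)*(-4 + I) = (8 + 0)*(-4 + I) = 8*(-4 + I) = -32 + 8*I)
r(G, Q) = -104 (r(G, Q) = -32 + 8*(-3 - 12/2) = -32 + 8*(-3 - 12*½) = -32 + 8*(-3 - 6) = -32 + 8*(-9) = -32 - 72 = -104)
65859/(-45049 - r(-206, -173)) = 65859/(-45049 - 1*(-104)) = 65859/(-45049 + 104) = 65859/(-44945) = 65859*(-1/44945) = -65859/44945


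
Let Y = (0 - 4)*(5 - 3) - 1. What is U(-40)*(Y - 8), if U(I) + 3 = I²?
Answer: -27149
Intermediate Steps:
Y = -9 (Y = -4*2 - 1 = -8 - 1 = -9)
U(I) = -3 + I²
U(-40)*(Y - 8) = (-3 + (-40)²)*(-9 - 8) = (-3 + 1600)*(-17) = 1597*(-17) = -27149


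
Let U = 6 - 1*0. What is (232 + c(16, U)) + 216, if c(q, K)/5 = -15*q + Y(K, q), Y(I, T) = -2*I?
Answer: -812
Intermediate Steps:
U = 6 (U = 6 + 0 = 6)
c(q, K) = -75*q - 10*K (c(q, K) = 5*(-15*q - 2*K) = -75*q - 10*K)
(232 + c(16, U)) + 216 = (232 + (-75*16 - 10*6)) + 216 = (232 + (-1200 - 60)) + 216 = (232 - 1260) + 216 = -1028 + 216 = -812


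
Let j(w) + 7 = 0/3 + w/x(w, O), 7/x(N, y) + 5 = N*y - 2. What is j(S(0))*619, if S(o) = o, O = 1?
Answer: -4333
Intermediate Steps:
x(N, y) = 7/(-7 + N*y) (x(N, y) = 7/(-5 + (N*y - 2)) = 7/(-5 + (-2 + N*y)) = 7/(-7 + N*y))
j(w) = -7 + w*(-1 + w/7) (j(w) = -7 + (0/3 + w/((7/(-7 + w*1)))) = -7 + (0*(⅓) + w/((7/(-7 + w)))) = -7 + (0 + w*(-1 + w/7)) = -7 + w*(-1 + w/7))
j(S(0))*619 = (-7 + (⅐)*0*(-7 + 0))*619 = (-7 + (⅐)*0*(-7))*619 = (-7 + 0)*619 = -7*619 = -4333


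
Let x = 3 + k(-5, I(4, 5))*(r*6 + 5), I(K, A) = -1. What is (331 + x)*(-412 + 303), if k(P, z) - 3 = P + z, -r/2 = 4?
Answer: -50467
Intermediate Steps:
r = -8 (r = -2*4 = -8)
k(P, z) = 3 + P + z (k(P, z) = 3 + (P + z) = 3 + P + z)
x = 132 (x = 3 + (3 - 5 - 1)*(-8*6 + 5) = 3 - 3*(-48 + 5) = 3 - 3*(-43) = 3 + 129 = 132)
(331 + x)*(-412 + 303) = (331 + 132)*(-412 + 303) = 463*(-109) = -50467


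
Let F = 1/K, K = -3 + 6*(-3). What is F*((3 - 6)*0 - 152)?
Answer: 152/21 ≈ 7.2381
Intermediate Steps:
K = -21 (K = -3 - 18 = -21)
F = -1/21 (F = 1/(-21) = -1/21 ≈ -0.047619)
F*((3 - 6)*0 - 152) = -((3 - 6)*0 - 152)/21 = -(-3*0 - 152)/21 = -(0 - 152)/21 = -1/21*(-152) = 152/21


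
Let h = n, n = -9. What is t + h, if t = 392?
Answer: 383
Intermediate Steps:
h = -9
t + h = 392 - 9 = 383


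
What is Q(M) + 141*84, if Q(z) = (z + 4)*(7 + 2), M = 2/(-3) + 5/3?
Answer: 11889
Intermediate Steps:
M = 1 (M = 2*(-⅓) + 5*(⅓) = -⅔ + 5/3 = 1)
Q(z) = 36 + 9*z (Q(z) = (4 + z)*9 = 36 + 9*z)
Q(M) + 141*84 = (36 + 9*1) + 141*84 = (36 + 9) + 11844 = 45 + 11844 = 11889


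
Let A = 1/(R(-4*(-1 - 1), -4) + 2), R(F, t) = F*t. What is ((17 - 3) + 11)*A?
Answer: -⅚ ≈ -0.83333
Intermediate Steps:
A = -1/30 (A = 1/(-4*(-1 - 1)*(-4) + 2) = 1/(-4*(-2)*(-4) + 2) = 1/(8*(-4) + 2) = 1/(-32 + 2) = 1/(-30) = -1/30 ≈ -0.033333)
((17 - 3) + 11)*A = ((17 - 3) + 11)*(-1/30) = (14 + 11)*(-1/30) = 25*(-1/30) = -⅚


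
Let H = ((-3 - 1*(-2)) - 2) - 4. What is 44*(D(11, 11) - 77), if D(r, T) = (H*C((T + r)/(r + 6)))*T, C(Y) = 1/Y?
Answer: -6006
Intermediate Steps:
H = -7 (H = ((-3 + 2) - 2) - 4 = (-1 - 2) - 4 = -3 - 4 = -7)
C(Y) = 1/Y
D(r, T) = -7*T*(6 + r)/(T + r) (D(r, T) = (-7*(r + 6)/(T + r))*T = (-7*(6 + r)/(T + r))*T = -7*T*(6 + r)/(T + r))
44*(D(11, 11) - 77) = 44*(-7*11*(6 + 11)/(11 + 11) - 77) = 44*(-7*11*17/22 - 77) = 44*(-7*11*1/22*17 - 77) = 44*(-119/2 - 77) = 44*(-273/2) = -6006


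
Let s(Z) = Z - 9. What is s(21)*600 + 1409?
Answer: 8609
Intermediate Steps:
s(Z) = -9 + Z
s(21)*600 + 1409 = (-9 + 21)*600 + 1409 = 12*600 + 1409 = 7200 + 1409 = 8609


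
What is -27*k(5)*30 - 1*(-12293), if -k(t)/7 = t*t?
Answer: 154043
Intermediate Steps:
k(t) = -7*t² (k(t) = -7*t*t = -7*t²)
-27*k(5)*30 - 1*(-12293) = -(-189)*5²*30 - 1*(-12293) = -(-189)*25*30 + 12293 = -27*(-175)*30 + 12293 = 4725*30 + 12293 = 141750 + 12293 = 154043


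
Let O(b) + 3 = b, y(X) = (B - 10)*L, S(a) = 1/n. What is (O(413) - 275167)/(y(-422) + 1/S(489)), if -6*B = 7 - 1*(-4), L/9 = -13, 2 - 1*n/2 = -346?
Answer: -549514/4161 ≈ -132.06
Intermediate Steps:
n = 696 (n = 4 - 2*(-346) = 4 + 692 = 696)
L = -117 (L = 9*(-13) = -117)
S(a) = 1/696
B = -11/6 (B = -(7 - 1*(-4))/6 = -(7 + 4)/6 = -1/6*11 = -11/6 ≈ -1.8333)
y(X) = 2769/2 (y(X) = (-11/6 - 10)*(-117) = -71/6*(-117) = 2769/2)
O(b) = -3 + b
(O(413) - 275167)/(y(-422) + 1/S(489)) = ((-3 + 413) - 275167)/(2769/2 + 1/(1/696)) = (410 - 275167)/(2769/2 + 696) = -274757/4161/2 = -274757*2/4161 = -549514/4161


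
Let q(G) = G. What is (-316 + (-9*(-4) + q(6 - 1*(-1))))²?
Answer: 74529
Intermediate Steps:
(-316 + (-9*(-4) + q(6 - 1*(-1))))² = (-316 + (-9*(-4) + (6 - 1*(-1))))² = (-316 + (36 + (6 + 1)))² = (-316 + (36 + 7))² = (-316 + 43)² = (-273)² = 74529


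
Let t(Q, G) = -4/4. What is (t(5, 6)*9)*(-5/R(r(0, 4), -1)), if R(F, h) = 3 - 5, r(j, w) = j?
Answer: -45/2 ≈ -22.500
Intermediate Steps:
t(Q, G) = -1 (t(Q, G) = -4*¼ = -1)
R(F, h) = -2
(t(5, 6)*9)*(-5/R(r(0, 4), -1)) = (-1*9)*(-5/(-2)) = -(-45)*(-1)/2 = -9*5/2 = -45/2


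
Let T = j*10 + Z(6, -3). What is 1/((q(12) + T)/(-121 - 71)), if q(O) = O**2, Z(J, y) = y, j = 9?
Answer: -64/77 ≈ -0.83117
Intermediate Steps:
T = 87 (T = 9*10 - 3 = 90 - 3 = 87)
1/((q(12) + T)/(-121 - 71)) = 1/((12**2 + 87)/(-121 - 71)) = 1/((144 + 87)/(-192)) = 1/(231*(-1/192)) = 1/(-77/64) = -64/77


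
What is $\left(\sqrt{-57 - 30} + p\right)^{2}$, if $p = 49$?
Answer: $\left(49 + i \sqrt{87}\right)^{2} \approx 2314.0 + 914.08 i$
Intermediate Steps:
$\left(\sqrt{-57 - 30} + p\right)^{2} = \left(\sqrt{-57 - 30} + 49\right)^{2} = \left(\sqrt{-87} + 49\right)^{2} = \left(i \sqrt{87} + 49\right)^{2} = \left(49 + i \sqrt{87}\right)^{2}$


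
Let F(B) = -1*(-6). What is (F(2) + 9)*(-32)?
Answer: -480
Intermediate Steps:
F(B) = 6
(F(2) + 9)*(-32) = (6 + 9)*(-32) = 15*(-32) = -480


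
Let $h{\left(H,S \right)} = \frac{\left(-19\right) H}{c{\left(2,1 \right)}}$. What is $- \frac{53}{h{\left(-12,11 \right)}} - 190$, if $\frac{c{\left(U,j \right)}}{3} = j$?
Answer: $- \frac{14493}{76} \approx -190.7$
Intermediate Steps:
$c{\left(U,j \right)} = 3 j$
$h{\left(H,S \right)} = - \frac{19 H}{3}$ ($h{\left(H,S \right)} = \frac{\left(-19\right) H}{3 \cdot 1} = \frac{\left(-19\right) H}{3} = - 19 H \frac{1}{3} = - \frac{19 H}{3}$)
$- \frac{53}{h{\left(-12,11 \right)}} - 190 = - \frac{53}{\left(- \frac{19}{3}\right) \left(-12\right)} - 190 = - \frac{53}{76} - 190 = - \frac{14493}{76}$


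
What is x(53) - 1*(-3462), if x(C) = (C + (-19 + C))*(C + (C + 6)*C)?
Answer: 280122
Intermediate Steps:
x(C) = (-19 + 2*C)*(C + C*(6 + C)) (x(C) = (-19 + 2*C)*(C + (6 + C)*C) = (-19 + 2*C)*(C + C*(6 + C)))
x(53) - 1*(-3462) = 53*(-133 - 5*53 + 2*53**2) - 1*(-3462) = 53*(-133 - 265 + 2*2809) + 3462 = 53*(-133 - 265 + 5618) + 3462 = 53*5220 + 3462 = 276660 + 3462 = 280122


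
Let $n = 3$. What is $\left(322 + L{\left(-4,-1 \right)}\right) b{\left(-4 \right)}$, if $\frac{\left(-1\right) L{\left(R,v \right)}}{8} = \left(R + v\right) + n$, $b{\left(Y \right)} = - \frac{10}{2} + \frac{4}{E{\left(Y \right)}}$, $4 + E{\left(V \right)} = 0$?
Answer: $-2028$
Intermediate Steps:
$E{\left(V \right)} = -4$ ($E{\left(V \right)} = -4 + 0 = -4$)
$b{\left(Y \right)} = -6$ ($b{\left(Y \right)} = - \frac{10}{2} + \frac{4}{-4} = \left(-10\right) \frac{1}{2} + 4 \left(- \frac{1}{4}\right) = -5 - 1 = -6$)
$L{\left(R,v \right)} = -24 - 8 R - 8 v$ ($L{\left(R,v \right)} = - 8 \left(\left(R + v\right) + 3\right) = - 8 \left(3 + R + v\right) = -24 - 8 R - 8 v$)
$\left(322 + L{\left(-4,-1 \right)}\right) b{\left(-4 \right)} = \left(322 - -16\right) \left(-6\right) = \left(322 + \left(-24 + 32 + 8\right)\right) \left(-6\right) = \left(322 + 16\right) \left(-6\right) = 338 \left(-6\right) = -2028$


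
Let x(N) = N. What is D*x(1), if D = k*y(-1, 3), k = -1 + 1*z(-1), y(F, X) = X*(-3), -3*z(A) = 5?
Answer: 24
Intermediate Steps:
z(A) = -5/3 (z(A) = -⅓*5 = -5/3)
y(F, X) = -3*X
k = -8/3 (k = -1 + 1*(-5/3) = -1 - 5/3 = -8/3 ≈ -2.6667)
D = 24 (D = -(-8)*3 = -8/3*(-9) = 24)
D*x(1) = 24*1 = 24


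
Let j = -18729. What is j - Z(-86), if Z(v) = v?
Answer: -18643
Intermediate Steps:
j - Z(-86) = -18729 - 1*(-86) = -18729 + 86 = -18643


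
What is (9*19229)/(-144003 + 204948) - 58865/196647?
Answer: 10148133014/3994883805 ≈ 2.5403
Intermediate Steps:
(9*19229)/(-144003 + 204948) - 58865/196647 = 173061/60945 - 58865*1/196647 = 173061*(1/60945) - 58865/196647 = 57687/20315 - 58865/196647 = 10148133014/3994883805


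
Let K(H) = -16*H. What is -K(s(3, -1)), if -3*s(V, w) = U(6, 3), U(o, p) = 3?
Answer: -16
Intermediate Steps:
s(V, w) = -1 (s(V, w) = -⅓*3 = -1)
-K(s(3, -1)) = -(-16)*(-1) = -1*16 = -16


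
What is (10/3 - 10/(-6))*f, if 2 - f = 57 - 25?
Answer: -150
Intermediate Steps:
f = -30 (f = 2 - (57 - 25) = 2 - 1*32 = 2 - 32 = -30)
(10/3 - 10/(-6))*f = (10/3 - 10/(-6))*(-30) = (10*(⅓) - 10*(-⅙))*(-30) = (10/3 + 5/3)*(-30) = 5*(-30) = -150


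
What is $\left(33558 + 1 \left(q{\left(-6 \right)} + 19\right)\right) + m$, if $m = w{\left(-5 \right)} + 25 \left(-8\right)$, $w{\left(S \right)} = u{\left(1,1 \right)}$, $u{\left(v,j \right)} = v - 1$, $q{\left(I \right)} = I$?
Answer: $33371$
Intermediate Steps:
$u{\left(v,j \right)} = -1 + v$
$w{\left(S \right)} = 0$ ($w{\left(S \right)} = -1 + 1 = 0$)
$m = -200$ ($m = 0 + 25 \left(-8\right) = 0 - 200 = -200$)
$\left(33558 + 1 \left(q{\left(-6 \right)} + 19\right)\right) + m = \left(33558 + 1 \left(-6 + 19\right)\right) - 200 = \left(33558 + 1 \cdot 13\right) - 200 = \left(33558 + 13\right) - 200 = 33571 - 200 = 33371$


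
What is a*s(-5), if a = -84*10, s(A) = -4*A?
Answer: -16800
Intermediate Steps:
a = -840
a*s(-5) = -(-3360)*(-5) = -840*20 = -16800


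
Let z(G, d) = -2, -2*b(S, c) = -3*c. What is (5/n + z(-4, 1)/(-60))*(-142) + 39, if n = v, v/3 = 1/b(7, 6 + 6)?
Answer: -63386/15 ≈ -4225.7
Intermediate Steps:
b(S, c) = 3*c/2 (b(S, c) = -(-3)*c/2 = 3*c/2)
v = ⅙ (v = 3/((3*(6 + 6)/2)) = 3/(((3/2)*12)) = 3/18 = 3*(1/18) = ⅙ ≈ 0.16667)
n = ⅙ ≈ 0.16667
(5/n + z(-4, 1)/(-60))*(-142) + 39 = (5/(⅙) - 2/(-60))*(-142) + 39 = (5*6 - 2*(-1/60))*(-142) + 39 = (30 + 1/30)*(-142) + 39 = (901/30)*(-142) + 39 = -63971/15 + 39 = -63386/15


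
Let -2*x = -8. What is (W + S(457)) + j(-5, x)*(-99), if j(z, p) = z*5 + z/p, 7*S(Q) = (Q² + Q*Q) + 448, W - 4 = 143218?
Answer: 5755565/28 ≈ 2.0556e+5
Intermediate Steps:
W = 143222 (W = 4 + 143218 = 143222)
x = 4 (x = -½*(-8) = 4)
S(Q) = 64 + 2*Q²/7 (S(Q) = ((Q² + Q*Q) + 448)/7 = ((Q² + Q²) + 448)/7 = (2*Q² + 448)/7 = (448 + 2*Q²)/7 = 64 + 2*Q²/7)
j(z, p) = 5*z + z/p
(W + S(457)) + j(-5, x)*(-99) = (143222 + (64 + (2/7)*457²)) + (5*(-5) - 5/4)*(-99) = (143222 + (64 + (2/7)*208849)) + (-25 - 5*¼)*(-99) = (143222 + (64 + 417698/7)) + (-25 - 5/4)*(-99) = (143222 + 418146/7) - 105/4*(-99) = 1420700/7 + 10395/4 = 5755565/28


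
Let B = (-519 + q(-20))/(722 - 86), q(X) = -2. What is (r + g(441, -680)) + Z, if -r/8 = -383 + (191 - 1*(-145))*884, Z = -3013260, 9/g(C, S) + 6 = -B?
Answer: -17748154184/3295 ≈ -5.3864e+6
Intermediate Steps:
B = -521/636 (B = (-519 - 2)/(722 - 86) = -521/636 ≈ -0.81918)
g(C, S) = -5724/3295 (g(C, S) = 9/(-6 - 1*(-521/636)) = 9/(-6 + 521/636) = 9/(-3295/636) = 9*(-636/3295) = -5724/3295)
r = -2373128 (r = -8*(-383 + (191 - 1*(-145))*884) = -8*(-383 + (191 + 145)*884) = -8*(-383 + 336*884) = -8*(-383 + 297024) = -8*296641 = -2373128)
(r + g(441, -680)) + Z = (-2373128 - 5724/3295) - 3013260 = -7819462484/3295 - 3013260 = -17748154184/3295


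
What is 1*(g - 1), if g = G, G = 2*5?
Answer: 9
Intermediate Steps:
G = 10
g = 10
1*(g - 1) = 1*(10 - 1) = 1*9 = 9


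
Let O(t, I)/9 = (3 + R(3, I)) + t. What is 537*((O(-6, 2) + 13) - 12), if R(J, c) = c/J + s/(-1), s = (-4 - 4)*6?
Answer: 221244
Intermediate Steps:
s = -48 (s = -8*6 = -48)
R(J, c) = 48 + c/J (R(J, c) = c/J - 48/(-1) = c/J - 48*(-1) = c/J + 48 = 48 + c/J)
O(t, I) = 459 + 3*I + 9*t (O(t, I) = 9*((3 + (48 + I/3)) + t) = 9*((51 + I/3) + t) = 9*(51 + t + I/3) = 459 + 3*I + 9*t)
537*((O(-6, 2) + 13) - 12) = 537*(((459 + 3*2 + 9*(-6)) + 13) - 12) = 537*(((459 + 6 - 54) + 13) - 12) = 537*((411 + 13) - 12) = 537*(424 - 12) = 537*412 = 221244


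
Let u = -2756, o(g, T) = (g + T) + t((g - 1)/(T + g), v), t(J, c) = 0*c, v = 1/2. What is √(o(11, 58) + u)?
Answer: I*√2687 ≈ 51.836*I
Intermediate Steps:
v = ½ ≈ 0.50000
t(J, c) = 0
o(g, T) = T + g (o(g, T) = (g + T) + 0 = (T + g) + 0 = T + g)
√(o(11, 58) + u) = √((58 + 11) - 2756) = √(69 - 2756) = √(-2687) = I*√2687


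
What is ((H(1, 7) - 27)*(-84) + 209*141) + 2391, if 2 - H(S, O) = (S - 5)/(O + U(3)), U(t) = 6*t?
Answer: 848664/25 ≈ 33947.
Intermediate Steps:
H(S, O) = 2 - (-5 + S)/(18 + O) (H(S, O) = 2 - (S - 5)/(O + 6*3) = 2 - (-5 + S)/(O + 18) = 2 - (-5 + S)/(18 + O))
((H(1, 7) - 27)*(-84) + 209*141) + 2391 = (((41 - 1*1 + 2*7)/(18 + 7) - 27)*(-84) + 209*141) + 2391 = (((41 - 1 + 14)/25 - 27)*(-84) + 29469) + 2391 = (((1/25)*54 - 27)*(-84) + 29469) + 2391 = ((54/25 - 27)*(-84) + 29469) + 2391 = (-621/25*(-84) + 29469) + 2391 = (52164/25 + 29469) + 2391 = 788889/25 + 2391 = 848664/25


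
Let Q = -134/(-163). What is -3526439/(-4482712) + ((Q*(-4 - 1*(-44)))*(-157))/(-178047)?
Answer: 106115408997419/130095748024632 ≈ 0.81567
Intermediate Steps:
Q = 134/163 (Q = -134*(-1/163) = 134/163 ≈ 0.82209)
-3526439/(-4482712) + ((Q*(-4 - 1*(-44)))*(-157))/(-178047) = -3526439/(-4482712) + ((134*(-4 - 1*(-44))/163)*(-157))/(-178047) = -3526439*(-1/4482712) + ((134*(-4 + 44)/163)*(-157))*(-1/178047) = 3526439/4482712 + (((134/163)*40)*(-157))*(-1/178047) = 3526439/4482712 + ((5360/163)*(-157))*(-1/178047) = 3526439/4482712 - 841520/163*(-1/178047) = 3526439/4482712 + 841520/29021661 = 106115408997419/130095748024632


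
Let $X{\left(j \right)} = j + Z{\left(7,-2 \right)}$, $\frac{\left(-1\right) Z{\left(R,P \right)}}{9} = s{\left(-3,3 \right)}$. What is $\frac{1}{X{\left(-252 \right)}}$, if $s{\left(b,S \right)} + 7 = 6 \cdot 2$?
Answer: $- \frac{1}{297} \approx -0.003367$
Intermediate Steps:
$s{\left(b,S \right)} = 5$ ($s{\left(b,S \right)} = -7 + 6 \cdot 2 = -7 + 12 = 5$)
$Z{\left(R,P \right)} = -45$ ($Z{\left(R,P \right)} = \left(-9\right) 5 = -45$)
$X{\left(j \right)} = -45 + j$ ($X{\left(j \right)} = j - 45 = -45 + j$)
$\frac{1}{X{\left(-252 \right)}} = \frac{1}{-45 - 252} = \frac{1}{-297} = - \frac{1}{297}$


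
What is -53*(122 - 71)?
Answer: -2703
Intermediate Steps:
-53*(122 - 71) = -53*51 = -2703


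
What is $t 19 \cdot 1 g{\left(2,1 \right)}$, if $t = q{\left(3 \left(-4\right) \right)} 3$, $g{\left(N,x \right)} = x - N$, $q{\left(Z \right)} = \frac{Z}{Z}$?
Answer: $-57$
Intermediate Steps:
$q{\left(Z \right)} = 1$
$t = 3$ ($t = 1 \cdot 3 = 3$)
$t 19 \cdot 1 g{\left(2,1 \right)} = 3 \cdot 19 \cdot 1 \left(1 - 2\right) = 3 \cdot 19 \left(1 - 2\right) = 3 \cdot 19 \left(-1\right) = 3 \left(-19\right) = -57$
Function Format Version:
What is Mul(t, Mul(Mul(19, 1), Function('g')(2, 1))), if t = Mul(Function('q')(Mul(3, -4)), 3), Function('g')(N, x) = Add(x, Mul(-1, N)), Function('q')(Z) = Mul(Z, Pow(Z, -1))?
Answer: -57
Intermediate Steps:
Function('q')(Z) = 1
t = 3 (t = Mul(1, 3) = 3)
Mul(t, Mul(Mul(19, 1), Function('g')(2, 1))) = Mul(3, Mul(Mul(19, 1), Add(1, Mul(-1, 2)))) = Mul(3, Mul(19, Add(1, -2))) = Mul(3, Mul(19, -1)) = Mul(3, -19) = -57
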